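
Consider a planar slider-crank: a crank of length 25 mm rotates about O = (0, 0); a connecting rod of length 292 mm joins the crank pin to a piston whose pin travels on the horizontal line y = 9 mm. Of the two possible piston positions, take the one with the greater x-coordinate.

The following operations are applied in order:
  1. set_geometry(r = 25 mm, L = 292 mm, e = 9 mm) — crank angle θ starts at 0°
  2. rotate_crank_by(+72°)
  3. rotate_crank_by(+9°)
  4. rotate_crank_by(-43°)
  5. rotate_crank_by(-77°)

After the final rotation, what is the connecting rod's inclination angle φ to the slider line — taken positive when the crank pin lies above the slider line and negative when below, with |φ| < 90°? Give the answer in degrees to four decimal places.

set_geometry: r = 25 mm, L = 292 mm, e = 9 mm; θ ← 0°
rotate_crank_by(+72°): θ ← 0° +72° = 72°
rotate_crank_by(+9°): θ ← 72° +9° = 81°
rotate_crank_by(-43°): θ ← 81° -43° = 38°
rotate_crank_by(-77°): θ ← 38° -77° = -39°
crank pin P = (r cos θ, r sin θ) = (19.428649, -15.733010)
h = r sin θ − e = -15.733010 − 9 = -24.733010
sin φ = h / L = -24.733010 / 292 = -0.08470209
φ = arcsin(-0.08470209) = -4.858894°

-4.8589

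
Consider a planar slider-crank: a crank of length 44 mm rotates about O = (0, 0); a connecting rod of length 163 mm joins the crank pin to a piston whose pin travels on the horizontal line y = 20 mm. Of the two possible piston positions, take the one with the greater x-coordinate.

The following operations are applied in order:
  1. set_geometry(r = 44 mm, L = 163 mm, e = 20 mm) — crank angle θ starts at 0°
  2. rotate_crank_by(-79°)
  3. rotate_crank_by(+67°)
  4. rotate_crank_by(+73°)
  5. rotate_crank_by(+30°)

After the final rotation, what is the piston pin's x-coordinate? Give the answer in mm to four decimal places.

set_geometry: r = 44 mm, L = 163 mm, e = 20 mm; θ ← 0°
rotate_crank_by(-79°): θ ← 0° -79° = -79°
rotate_crank_by(+67°): θ ← -79° +67° = -12°
rotate_crank_by(+73°): θ ← -12° +73° = 61°
rotate_crank_by(+30°): θ ← 61° +30° = 91°
crank pin P = (r cos θ, r sin θ) = (-0.767906, 43.993299)
h = r sin θ − e = 43.993299 − 20 = 23.993299
x = r cos θ + √(L² − h²) = -0.767906 + √(26569.0 − 575.6784) = -0.767906 + 161.224445 = 160.456539

160.4565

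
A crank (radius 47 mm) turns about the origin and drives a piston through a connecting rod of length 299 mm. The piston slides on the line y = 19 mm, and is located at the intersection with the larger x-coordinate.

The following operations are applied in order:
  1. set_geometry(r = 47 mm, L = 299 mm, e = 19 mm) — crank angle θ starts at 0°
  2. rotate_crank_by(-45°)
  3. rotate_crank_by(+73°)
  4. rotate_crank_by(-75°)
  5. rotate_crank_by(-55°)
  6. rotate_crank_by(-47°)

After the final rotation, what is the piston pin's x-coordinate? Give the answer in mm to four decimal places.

set_geometry: r = 47 mm, L = 299 mm, e = 19 mm; θ ← 0°
rotate_crank_by(-45°): θ ← 0° -45° = -45°
rotate_crank_by(+73°): θ ← -45° +73° = 28°
rotate_crank_by(-75°): θ ← 28° -75° = -47°
rotate_crank_by(-55°): θ ← -47° -55° = -102°
rotate_crank_by(-47°): θ ← -102° -47° = -149°
crank pin P = (r cos θ, r sin θ) = (-40.286863, -24.206790)
h = r sin θ − e = -24.206790 − 19 = -43.206790
x = r cos θ + √(L² − h²) = -40.286863 + √(89401.0 − 1866.8267) = -40.286863 + 295.861747 = 255.574884

255.5749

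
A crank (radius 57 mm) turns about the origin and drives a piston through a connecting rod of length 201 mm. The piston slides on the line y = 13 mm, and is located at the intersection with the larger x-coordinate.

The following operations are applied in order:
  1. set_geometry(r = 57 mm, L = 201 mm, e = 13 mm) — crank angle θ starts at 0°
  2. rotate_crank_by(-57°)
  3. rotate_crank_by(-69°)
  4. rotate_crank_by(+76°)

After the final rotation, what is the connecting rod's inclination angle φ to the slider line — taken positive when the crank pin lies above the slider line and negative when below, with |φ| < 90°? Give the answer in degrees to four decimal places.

set_geometry: r = 57 mm, L = 201 mm, e = 13 mm; θ ← 0°
rotate_crank_by(-57°): θ ← 0° -57° = -57°
rotate_crank_by(-69°): θ ← -57° -69° = -126°
rotate_crank_by(+76°): θ ← -126° +76° = -50°
crank pin P = (r cos θ, r sin θ) = (36.638894, -43.664533)
h = r sin θ − e = -43.664533 − 13 = -56.664533
sin φ = h / L = -56.664533 / 201 = -0.28191310
φ = arcsin(-0.28191310) = -16.374418°

-16.3744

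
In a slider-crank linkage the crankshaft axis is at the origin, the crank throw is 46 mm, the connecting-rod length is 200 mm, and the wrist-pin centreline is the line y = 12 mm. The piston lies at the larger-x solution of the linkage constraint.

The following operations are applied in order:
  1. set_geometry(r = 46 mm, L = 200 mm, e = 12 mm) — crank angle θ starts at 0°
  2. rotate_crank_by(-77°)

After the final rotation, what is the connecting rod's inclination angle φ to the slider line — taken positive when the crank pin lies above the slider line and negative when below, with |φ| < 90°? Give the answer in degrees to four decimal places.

-16.5054

set_geometry: r = 46 mm, L = 200 mm, e = 12 mm; θ ← 0°
rotate_crank_by(-77°): θ ← 0° -77° = -77°
crank pin P = (r cos θ, r sin θ) = (10.347748, -44.821023)
h = r sin θ − e = -44.821023 − 12 = -56.821023
sin φ = h / L = -56.821023 / 200 = -0.28410511
φ = arcsin(-0.28410511) = -16.505364°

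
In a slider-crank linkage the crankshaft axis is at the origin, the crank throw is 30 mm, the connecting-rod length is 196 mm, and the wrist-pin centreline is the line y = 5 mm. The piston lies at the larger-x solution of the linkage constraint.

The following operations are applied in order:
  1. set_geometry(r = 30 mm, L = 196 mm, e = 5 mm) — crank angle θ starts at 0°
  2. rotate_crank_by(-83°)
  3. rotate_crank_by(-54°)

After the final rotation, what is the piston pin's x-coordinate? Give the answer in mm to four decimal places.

172.3988

set_geometry: r = 30 mm, L = 196 mm, e = 5 mm; θ ← 0°
rotate_crank_by(-83°): θ ← 0° -83° = -83°
rotate_crank_by(-54°): θ ← -83° -54° = -137°
crank pin P = (r cos θ, r sin θ) = (-21.940611, -20.459951)
h = r sin θ − e = -20.459951 − 5 = -25.459951
x = r cos θ + √(L² − h²) = -21.940611 + √(38416.0 − 648.2091) = -21.940611 + 194.339370 = 172.398759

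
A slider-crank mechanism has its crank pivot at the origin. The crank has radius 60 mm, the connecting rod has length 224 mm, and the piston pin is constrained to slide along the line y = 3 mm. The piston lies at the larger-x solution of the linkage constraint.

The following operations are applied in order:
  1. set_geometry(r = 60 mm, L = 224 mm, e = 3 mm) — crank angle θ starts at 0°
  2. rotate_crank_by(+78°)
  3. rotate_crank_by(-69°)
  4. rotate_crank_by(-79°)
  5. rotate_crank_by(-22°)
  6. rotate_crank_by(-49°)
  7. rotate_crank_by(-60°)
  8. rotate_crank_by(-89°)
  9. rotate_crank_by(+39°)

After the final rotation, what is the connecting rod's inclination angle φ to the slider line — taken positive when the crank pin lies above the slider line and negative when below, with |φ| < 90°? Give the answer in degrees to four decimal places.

set_geometry: r = 60 mm, L = 224 mm, e = 3 mm; θ ← 0°
rotate_crank_by(+78°): θ ← 0° +78° = 78°
rotate_crank_by(-69°): θ ← 78° -69° = 9°
rotate_crank_by(-79°): θ ← 9° -79° = -70°
rotate_crank_by(-22°): θ ← -70° -22° = -92°
rotate_crank_by(-49°): θ ← -92° -49° = -141°
rotate_crank_by(-60°): θ ← -141° -60° = -201°
rotate_crank_by(-89°): θ ← -201° -89° = -290°
rotate_crank_by(+39°): θ ← -290° +39° = -251°
crank pin P = (r cos θ, r sin θ) = (-19.534089, 56.731115)
h = r sin θ − e = 56.731115 − 3 = 53.731115
sin φ = h / L = 53.731115 / 224 = 0.23987105
φ = arcsin(0.23987105) = 13.878930°

13.8789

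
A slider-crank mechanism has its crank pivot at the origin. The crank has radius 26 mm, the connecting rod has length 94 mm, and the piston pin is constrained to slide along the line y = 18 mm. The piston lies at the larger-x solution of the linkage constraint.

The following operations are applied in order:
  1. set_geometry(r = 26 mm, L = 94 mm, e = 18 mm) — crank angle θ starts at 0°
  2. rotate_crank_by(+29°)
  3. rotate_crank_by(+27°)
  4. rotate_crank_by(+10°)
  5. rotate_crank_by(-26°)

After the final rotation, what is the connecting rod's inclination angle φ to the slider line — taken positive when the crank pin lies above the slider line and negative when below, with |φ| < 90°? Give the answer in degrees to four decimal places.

set_geometry: r = 26 mm, L = 94 mm, e = 18 mm; θ ← 0°
rotate_crank_by(+29°): θ ← 0° +29° = 29°
rotate_crank_by(+27°): θ ← 29° +27° = 56°
rotate_crank_by(+10°): θ ← 56° +10° = 66°
rotate_crank_by(-26°): θ ← 66° -26° = 40°
crank pin P = (r cos θ, r sin θ) = (19.917156, 16.712478)
h = r sin θ − e = 16.712478 − 18 = -1.287522
sin φ = h / L = -1.287522 / 94 = -0.01369704
φ = arcsin(-0.01369704) = -0.784807°

-0.7848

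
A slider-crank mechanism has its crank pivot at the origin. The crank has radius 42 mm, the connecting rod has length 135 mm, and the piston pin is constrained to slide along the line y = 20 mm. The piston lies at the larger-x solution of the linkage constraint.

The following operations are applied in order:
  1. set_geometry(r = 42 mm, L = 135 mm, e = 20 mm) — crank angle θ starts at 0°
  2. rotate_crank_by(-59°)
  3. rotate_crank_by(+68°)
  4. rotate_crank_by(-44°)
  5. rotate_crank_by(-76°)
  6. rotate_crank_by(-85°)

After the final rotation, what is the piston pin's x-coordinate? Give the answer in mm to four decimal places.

94.3640

set_geometry: r = 42 mm, L = 135 mm, e = 20 mm; θ ← 0°
rotate_crank_by(-59°): θ ← 0° -59° = -59°
rotate_crank_by(+68°): θ ← -59° +68° = 9°
rotate_crank_by(-44°): θ ← 9° -44° = -35°
rotate_crank_by(-76°): θ ← -35° -76° = -111°
rotate_crank_by(-85°): θ ← -111° -85° = -196°
crank pin P = (r cos θ, r sin θ) = (-40.372991, 11.576769)
h = r sin θ − e = 11.576769 − 20 = -8.423231
x = r cos θ + √(L² − h²) = -40.372991 + √(18225.0 − 70.9508) = -40.372991 + 134.736963 = 94.363972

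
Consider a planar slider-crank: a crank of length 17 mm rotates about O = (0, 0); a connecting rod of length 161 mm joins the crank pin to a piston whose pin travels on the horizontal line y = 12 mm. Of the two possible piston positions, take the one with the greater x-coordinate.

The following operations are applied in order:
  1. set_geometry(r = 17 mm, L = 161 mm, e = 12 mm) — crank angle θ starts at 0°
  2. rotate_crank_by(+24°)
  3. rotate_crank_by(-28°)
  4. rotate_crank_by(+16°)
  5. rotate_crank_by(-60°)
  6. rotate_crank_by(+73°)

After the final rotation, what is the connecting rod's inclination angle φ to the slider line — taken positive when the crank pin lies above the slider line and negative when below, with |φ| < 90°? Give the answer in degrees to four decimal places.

-1.7140

set_geometry: r = 17 mm, L = 161 mm, e = 12 mm; θ ← 0°
rotate_crank_by(+24°): θ ← 0° +24° = 24°
rotate_crank_by(-28°): θ ← 24° -28° = -4°
rotate_crank_by(+16°): θ ← -4° +16° = 12°
rotate_crank_by(-60°): θ ← 12° -60° = -48°
rotate_crank_by(+73°): θ ← -48° +73° = 25°
crank pin P = (r cos θ, r sin θ) = (15.407232, 7.184510)
h = r sin θ − e = 7.184510 − 12 = -4.815490
sin φ = h / L = -4.815490 / 161 = -0.02990987
φ = arcsin(-0.02990987) = -1.713965°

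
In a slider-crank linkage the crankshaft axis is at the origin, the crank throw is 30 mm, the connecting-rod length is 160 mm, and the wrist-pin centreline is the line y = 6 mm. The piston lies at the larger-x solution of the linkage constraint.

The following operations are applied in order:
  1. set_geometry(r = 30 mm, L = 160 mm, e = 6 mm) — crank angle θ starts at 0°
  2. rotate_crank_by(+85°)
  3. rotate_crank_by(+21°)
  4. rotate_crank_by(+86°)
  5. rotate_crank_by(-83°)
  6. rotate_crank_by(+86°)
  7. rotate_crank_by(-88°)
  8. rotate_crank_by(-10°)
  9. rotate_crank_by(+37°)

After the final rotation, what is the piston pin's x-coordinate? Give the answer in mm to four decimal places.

138.3999

set_geometry: r = 30 mm, L = 160 mm, e = 6 mm; θ ← 0°
rotate_crank_by(+85°): θ ← 0° +85° = 85°
rotate_crank_by(+21°): θ ← 85° +21° = 106°
rotate_crank_by(+86°): θ ← 106° +86° = 192°
rotate_crank_by(-83°): θ ← 192° -83° = 109°
rotate_crank_by(+86°): θ ← 109° +86° = 195°
rotate_crank_by(-88°): θ ← 195° -88° = 107°
rotate_crank_by(-10°): θ ← 107° -10° = 97°
rotate_crank_by(+37°): θ ← 97° +37° = 134°
crank pin P = (r cos θ, r sin θ) = (-20.839751, 21.580194)
h = r sin θ − e = 21.580194 − 6 = 15.580194
x = r cos θ + √(L² − h²) = -20.839751 + √(25600.0 − 242.7424) = -20.839751 + 159.239623 = 138.399872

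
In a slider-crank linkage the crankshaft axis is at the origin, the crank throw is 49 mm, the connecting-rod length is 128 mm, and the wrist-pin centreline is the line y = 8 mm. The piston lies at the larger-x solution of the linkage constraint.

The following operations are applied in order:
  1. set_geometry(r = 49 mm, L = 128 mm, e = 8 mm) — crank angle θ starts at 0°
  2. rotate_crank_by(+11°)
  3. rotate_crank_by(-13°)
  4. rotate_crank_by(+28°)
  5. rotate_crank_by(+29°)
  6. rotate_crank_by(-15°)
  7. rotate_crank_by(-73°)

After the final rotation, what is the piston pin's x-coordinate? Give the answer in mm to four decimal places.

set_geometry: r = 49 mm, L = 128 mm, e = 8 mm; θ ← 0°
rotate_crank_by(+11°): θ ← 0° +11° = 11°
rotate_crank_by(-13°): θ ← 11° -13° = -2°
rotate_crank_by(+28°): θ ← -2° +28° = 26°
rotate_crank_by(+29°): θ ← 26° +29° = 55°
rotate_crank_by(-15°): θ ← 55° -15° = 40°
rotate_crank_by(-73°): θ ← 40° -73° = -33°
crank pin P = (r cos θ, r sin θ) = (41.094858, -26.687313)
h = r sin θ − e = -26.687313 − 8 = -34.687313
x = r cos θ + √(L² − h²) = 41.094858 + √(16384.0 − 1203.2097) = 41.094858 + 123.210350 = 164.305208

164.3052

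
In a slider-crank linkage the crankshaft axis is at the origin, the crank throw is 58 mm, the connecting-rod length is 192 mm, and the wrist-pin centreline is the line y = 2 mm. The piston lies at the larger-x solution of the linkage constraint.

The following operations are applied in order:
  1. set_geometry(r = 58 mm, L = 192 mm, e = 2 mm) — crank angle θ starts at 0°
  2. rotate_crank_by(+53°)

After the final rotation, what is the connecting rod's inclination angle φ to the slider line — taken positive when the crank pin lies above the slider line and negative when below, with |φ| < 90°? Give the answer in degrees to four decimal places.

set_geometry: r = 58 mm, L = 192 mm, e = 2 mm; θ ← 0°
rotate_crank_by(+53°): θ ← 0° +53° = 53°
crank pin P = (r cos θ, r sin θ) = (34.905271, 46.320860)
h = r sin θ − e = 46.320860 − 2 = 44.320860
sin φ = h / L = 44.320860 / 192 = 0.23083781
φ = arcsin(0.23083781) = 13.346402°

13.3464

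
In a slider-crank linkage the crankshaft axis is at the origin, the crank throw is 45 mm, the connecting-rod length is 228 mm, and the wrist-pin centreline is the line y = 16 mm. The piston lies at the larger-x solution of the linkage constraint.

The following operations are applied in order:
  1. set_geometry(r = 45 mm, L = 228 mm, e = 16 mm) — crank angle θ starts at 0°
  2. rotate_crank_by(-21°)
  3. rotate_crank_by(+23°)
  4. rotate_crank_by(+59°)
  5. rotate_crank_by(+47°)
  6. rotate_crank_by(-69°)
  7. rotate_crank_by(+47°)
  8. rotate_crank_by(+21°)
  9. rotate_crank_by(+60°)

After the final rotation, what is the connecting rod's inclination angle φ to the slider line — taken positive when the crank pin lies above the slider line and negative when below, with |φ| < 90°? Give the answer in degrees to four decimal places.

-1.4771

set_geometry: r = 45 mm, L = 228 mm, e = 16 mm; θ ← 0°
rotate_crank_by(-21°): θ ← 0° -21° = -21°
rotate_crank_by(+23°): θ ← -21° +23° = 2°
rotate_crank_by(+59°): θ ← 2° +59° = 61°
rotate_crank_by(+47°): θ ← 61° +47° = 108°
rotate_crank_by(-69°): θ ← 108° -69° = 39°
rotate_crank_by(+47°): θ ← 39° +47° = 86°
rotate_crank_by(+21°): θ ← 86° +21° = 107°
rotate_crank_by(+60°): θ ← 107° +60° = 167°
crank pin P = (r cos θ, r sin θ) = (-43.846653, 10.122797)
h = r sin θ − e = 10.122797 − 16 = -5.877203
sin φ = h / L = -5.877203 / 228 = -0.02577720
φ = arcsin(-0.02577720) = -1.477089°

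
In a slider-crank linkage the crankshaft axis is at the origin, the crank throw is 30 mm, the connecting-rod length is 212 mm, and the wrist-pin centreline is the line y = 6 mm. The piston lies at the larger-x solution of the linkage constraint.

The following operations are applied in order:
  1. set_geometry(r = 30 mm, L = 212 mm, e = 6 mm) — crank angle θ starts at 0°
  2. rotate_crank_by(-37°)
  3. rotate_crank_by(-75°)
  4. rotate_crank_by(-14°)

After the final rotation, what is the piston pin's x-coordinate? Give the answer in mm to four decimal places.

192.1942

set_geometry: r = 30 mm, L = 212 mm, e = 6 mm; θ ← 0°
rotate_crank_by(-37°): θ ← 0° -37° = -37°
rotate_crank_by(-75°): θ ← -37° -75° = -112°
rotate_crank_by(-14°): θ ← -112° -14° = -126°
crank pin P = (r cos θ, r sin θ) = (-17.633558, -24.270510)
h = r sin θ − e = -24.270510 − 6 = -30.270510
x = r cos θ + √(L² − h²) = -17.633558 + √(44944.0 − 916.3038) = -17.633558 + 209.827778 = 192.194220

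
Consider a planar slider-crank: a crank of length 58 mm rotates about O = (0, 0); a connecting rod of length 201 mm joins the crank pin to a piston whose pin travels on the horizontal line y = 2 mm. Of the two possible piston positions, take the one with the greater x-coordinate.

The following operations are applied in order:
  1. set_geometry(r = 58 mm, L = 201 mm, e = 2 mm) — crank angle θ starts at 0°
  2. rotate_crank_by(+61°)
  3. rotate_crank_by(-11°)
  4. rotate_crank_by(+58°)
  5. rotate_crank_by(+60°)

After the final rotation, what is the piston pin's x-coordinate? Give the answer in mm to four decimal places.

144.0156

set_geometry: r = 58 mm, L = 201 mm, e = 2 mm; θ ← 0°
rotate_crank_by(+61°): θ ← 0° +61° = 61°
rotate_crank_by(-11°): θ ← 61° -11° = 50°
rotate_crank_by(+58°): θ ← 50° +58° = 108°
rotate_crank_by(+60°): θ ← 108° +60° = 168°
crank pin P = (r cos θ, r sin θ) = (-56.732561, 12.058878)
h = r sin θ − e = 12.058878 − 2 = 10.058878
x = r cos θ + √(L² − h²) = -56.732561 + √(40401.0 − 101.1810) = -56.732561 + 200.748148 = 144.015587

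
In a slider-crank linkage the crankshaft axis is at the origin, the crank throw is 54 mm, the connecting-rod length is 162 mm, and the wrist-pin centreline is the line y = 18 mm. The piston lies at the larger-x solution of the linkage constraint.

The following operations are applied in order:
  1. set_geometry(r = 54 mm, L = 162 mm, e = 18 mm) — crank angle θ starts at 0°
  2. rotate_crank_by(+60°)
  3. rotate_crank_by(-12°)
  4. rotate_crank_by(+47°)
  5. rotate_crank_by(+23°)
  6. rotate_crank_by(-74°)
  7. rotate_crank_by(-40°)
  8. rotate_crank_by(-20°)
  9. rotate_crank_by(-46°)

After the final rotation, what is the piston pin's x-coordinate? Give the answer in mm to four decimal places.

173.4401

set_geometry: r = 54 mm, L = 162 mm, e = 18 mm; θ ← 0°
rotate_crank_by(+60°): θ ← 0° +60° = 60°
rotate_crank_by(-12°): θ ← 60° -12° = 48°
rotate_crank_by(+47°): θ ← 48° +47° = 95°
rotate_crank_by(+23°): θ ← 95° +23° = 118°
rotate_crank_by(-74°): θ ← 118° -74° = 44°
rotate_crank_by(-40°): θ ← 44° -40° = 4°
rotate_crank_by(-20°): θ ← 4° -20° = -16°
rotate_crank_by(-46°): θ ← -16° -46° = -62°
crank pin P = (r cos θ, r sin θ) = (25.351464, -47.679170)
h = r sin θ − e = -47.679170 − 18 = -65.679170
x = r cos θ + √(L² − h²) = 25.351464 + √(26244.0 − 4313.7534) = 25.351464 + 148.088644 = 173.440109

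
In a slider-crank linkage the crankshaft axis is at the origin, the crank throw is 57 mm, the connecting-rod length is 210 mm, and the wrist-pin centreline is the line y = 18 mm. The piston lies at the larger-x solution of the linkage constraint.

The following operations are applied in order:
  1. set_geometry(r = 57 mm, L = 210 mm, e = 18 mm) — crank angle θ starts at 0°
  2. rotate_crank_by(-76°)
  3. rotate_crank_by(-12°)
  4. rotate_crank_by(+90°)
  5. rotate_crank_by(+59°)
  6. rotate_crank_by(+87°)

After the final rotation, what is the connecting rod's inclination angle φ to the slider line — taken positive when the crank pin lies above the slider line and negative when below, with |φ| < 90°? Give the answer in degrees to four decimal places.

set_geometry: r = 57 mm, L = 210 mm, e = 18 mm; θ ← 0°
rotate_crank_by(-76°): θ ← 0° -76° = -76°
rotate_crank_by(-12°): θ ← -76° -12° = -88°
rotate_crank_by(+90°): θ ← -88° +90° = 2°
rotate_crank_by(+59°): θ ← 2° +59° = 61°
rotate_crank_by(+87°): θ ← 61° +87° = 148°
crank pin P = (r cos θ, r sin θ) = (-48.338741, 30.205398)
h = r sin θ − e = 30.205398 − 18 = 12.205398
sin φ = h / L = 12.205398 / 210 = 0.05812094
φ = arcsin(0.05812094) = 3.331962°

3.3320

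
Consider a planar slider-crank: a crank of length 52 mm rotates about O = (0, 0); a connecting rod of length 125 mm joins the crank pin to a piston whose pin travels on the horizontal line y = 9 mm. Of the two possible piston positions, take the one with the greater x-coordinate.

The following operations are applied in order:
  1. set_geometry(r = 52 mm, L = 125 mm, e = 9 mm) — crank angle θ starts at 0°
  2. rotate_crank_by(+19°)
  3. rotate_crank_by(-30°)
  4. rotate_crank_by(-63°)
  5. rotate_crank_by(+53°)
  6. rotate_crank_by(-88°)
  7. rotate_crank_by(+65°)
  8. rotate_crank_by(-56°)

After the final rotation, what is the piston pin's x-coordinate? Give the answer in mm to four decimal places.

set_geometry: r = 52 mm, L = 125 mm, e = 9 mm; θ ← 0°
rotate_crank_by(+19°): θ ← 0° +19° = 19°
rotate_crank_by(-30°): θ ← 19° -30° = -11°
rotate_crank_by(-63°): θ ← -11° -63° = -74°
rotate_crank_by(+53°): θ ← -74° +53° = -21°
rotate_crank_by(-88°): θ ← -21° -88° = -109°
rotate_crank_by(+65°): θ ← -109° +65° = -44°
rotate_crank_by(-56°): θ ← -44° -56° = -100°
crank pin P = (r cos θ, r sin θ) = (-9.029705, -51.210003)
h = r sin θ − e = -51.210003 − 9 = -60.210003
x = r cos θ + √(L² − h²) = -9.029705 + √(15625.0 − 3625.2445) = -9.029705 + 109.543396 = 100.513690

100.5137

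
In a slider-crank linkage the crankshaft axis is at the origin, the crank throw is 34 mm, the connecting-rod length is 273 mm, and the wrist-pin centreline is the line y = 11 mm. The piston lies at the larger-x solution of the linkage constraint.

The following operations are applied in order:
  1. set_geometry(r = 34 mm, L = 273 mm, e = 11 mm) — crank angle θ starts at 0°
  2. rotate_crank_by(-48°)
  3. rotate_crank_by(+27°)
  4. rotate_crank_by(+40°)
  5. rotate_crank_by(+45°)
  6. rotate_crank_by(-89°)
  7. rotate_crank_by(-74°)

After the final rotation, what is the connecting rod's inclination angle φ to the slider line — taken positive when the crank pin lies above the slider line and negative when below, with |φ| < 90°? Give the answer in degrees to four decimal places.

set_geometry: r = 34 mm, L = 273 mm, e = 11 mm; θ ← 0°
rotate_crank_by(-48°): θ ← 0° -48° = -48°
rotate_crank_by(+27°): θ ← -48° +27° = -21°
rotate_crank_by(+40°): θ ← -21° +40° = 19°
rotate_crank_by(+45°): θ ← 19° +45° = 64°
rotate_crank_by(-89°): θ ← 64° -89° = -25°
rotate_crank_by(-74°): θ ← -25° -74° = -99°
crank pin P = (r cos θ, r sin θ) = (-5.318772, -33.581404)
h = r sin θ − e = -33.581404 − 11 = -44.581404
sin φ = h / L = -44.581404 / 273 = -0.16330184
φ = arcsin(-0.16330184) = -9.398599°

-9.3986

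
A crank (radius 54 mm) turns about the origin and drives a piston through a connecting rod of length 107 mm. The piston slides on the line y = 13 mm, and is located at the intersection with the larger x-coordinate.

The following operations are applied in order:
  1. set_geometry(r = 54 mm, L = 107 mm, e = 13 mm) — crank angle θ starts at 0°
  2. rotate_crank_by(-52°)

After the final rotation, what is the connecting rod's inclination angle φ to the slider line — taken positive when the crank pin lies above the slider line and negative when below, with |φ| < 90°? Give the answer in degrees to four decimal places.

-31.2775

set_geometry: r = 54 mm, L = 107 mm, e = 13 mm; θ ← 0°
rotate_crank_by(-52°): θ ← 0° -52° = -52°
crank pin P = (r cos θ, r sin θ) = (33.245720, -42.552581)
h = r sin θ − e = -42.552581 − 13 = -55.552581
sin φ = h / L = -55.552581 / 107 = -0.51918300
φ = arcsin(-0.51918300) = -31.277465°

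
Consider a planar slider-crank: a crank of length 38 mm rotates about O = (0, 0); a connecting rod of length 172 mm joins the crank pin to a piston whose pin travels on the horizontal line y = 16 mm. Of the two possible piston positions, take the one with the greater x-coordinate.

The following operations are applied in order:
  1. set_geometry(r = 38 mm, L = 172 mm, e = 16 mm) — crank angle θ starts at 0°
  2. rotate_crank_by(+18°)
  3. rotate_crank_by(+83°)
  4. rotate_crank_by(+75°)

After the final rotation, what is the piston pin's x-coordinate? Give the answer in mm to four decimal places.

set_geometry: r = 38 mm, L = 172 mm, e = 16 mm; θ ← 0°
rotate_crank_by(+18°): θ ← 0° +18° = 18°
rotate_crank_by(+83°): θ ← 18° +83° = 101°
rotate_crank_by(+75°): θ ← 101° +75° = 176°
crank pin P = (r cos θ, r sin θ) = (-37.907434, 2.650746)
h = r sin θ − e = 2.650746 − 16 = -13.349254
x = r cos θ + √(L² − h²) = -37.907434 + √(29584.0 − 178.2026) = -37.907434 + 171.481187 = 133.573753

133.5738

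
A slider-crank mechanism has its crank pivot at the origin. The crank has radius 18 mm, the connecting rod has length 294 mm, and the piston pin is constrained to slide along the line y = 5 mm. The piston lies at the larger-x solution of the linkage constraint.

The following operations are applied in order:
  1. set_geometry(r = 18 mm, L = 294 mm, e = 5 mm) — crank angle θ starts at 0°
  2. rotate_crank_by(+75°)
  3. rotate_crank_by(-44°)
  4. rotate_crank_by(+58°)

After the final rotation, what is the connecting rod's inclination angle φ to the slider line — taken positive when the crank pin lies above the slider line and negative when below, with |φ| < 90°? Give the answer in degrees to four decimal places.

set_geometry: r = 18 mm, L = 294 mm, e = 5 mm; θ ← 0°
rotate_crank_by(+75°): θ ← 0° +75° = 75°
rotate_crank_by(-44°): θ ← 75° -44° = 31°
rotate_crank_by(+58°): θ ← 31° +58° = 89°
crank pin P = (r cos θ, r sin θ) = (0.314143, 17.997259)
h = r sin θ − e = 17.997259 − 5 = 12.997259
sin φ = h / L = 12.997259 / 294 = 0.04420836
φ = arcsin(0.04420836) = 2.533778°

2.5338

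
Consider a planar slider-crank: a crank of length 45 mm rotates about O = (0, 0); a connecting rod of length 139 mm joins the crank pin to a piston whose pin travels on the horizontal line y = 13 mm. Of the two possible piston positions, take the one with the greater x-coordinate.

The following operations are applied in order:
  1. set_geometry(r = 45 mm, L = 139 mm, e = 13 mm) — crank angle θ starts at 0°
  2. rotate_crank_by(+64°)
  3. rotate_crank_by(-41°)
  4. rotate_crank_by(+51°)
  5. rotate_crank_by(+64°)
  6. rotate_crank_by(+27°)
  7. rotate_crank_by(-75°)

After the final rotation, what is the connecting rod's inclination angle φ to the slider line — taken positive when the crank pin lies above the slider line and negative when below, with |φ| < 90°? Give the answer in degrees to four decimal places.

set_geometry: r = 45 mm, L = 139 mm, e = 13 mm; θ ← 0°
rotate_crank_by(+64°): θ ← 0° +64° = 64°
rotate_crank_by(-41°): θ ← 64° -41° = 23°
rotate_crank_by(+51°): θ ← 23° +51° = 74°
rotate_crank_by(+64°): θ ← 74° +64° = 138°
rotate_crank_by(+27°): θ ← 138° +27° = 165°
rotate_crank_by(-75°): θ ← 165° -75° = 90°
crank pin P = (r cos θ, r sin θ) = (0.000000, 45.000000)
h = r sin θ − e = 45.000000 − 13 = 32.000000
sin φ = h / L = 32.000000 / 139 = 0.23021583
φ = arcsin(0.23021583) = 13.309779°

13.3098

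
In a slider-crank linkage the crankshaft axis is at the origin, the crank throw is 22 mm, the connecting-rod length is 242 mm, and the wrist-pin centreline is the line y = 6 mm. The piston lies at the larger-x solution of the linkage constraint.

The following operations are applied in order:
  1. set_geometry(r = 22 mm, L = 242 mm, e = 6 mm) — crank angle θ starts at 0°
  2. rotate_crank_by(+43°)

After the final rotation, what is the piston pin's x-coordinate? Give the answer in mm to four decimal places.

set_geometry: r = 22 mm, L = 242 mm, e = 6 mm; θ ← 0°
rotate_crank_by(+43°): θ ← 0° +43° = 43°
crank pin P = (r cos θ, r sin θ) = (16.089781, 15.003964)
h = r sin θ − e = 15.003964 − 6 = 9.003964
x = r cos θ + √(L² − h²) = 16.089781 + √(58564.0 − 81.0714) = 16.089781 + 241.832439 = 257.922221

257.9222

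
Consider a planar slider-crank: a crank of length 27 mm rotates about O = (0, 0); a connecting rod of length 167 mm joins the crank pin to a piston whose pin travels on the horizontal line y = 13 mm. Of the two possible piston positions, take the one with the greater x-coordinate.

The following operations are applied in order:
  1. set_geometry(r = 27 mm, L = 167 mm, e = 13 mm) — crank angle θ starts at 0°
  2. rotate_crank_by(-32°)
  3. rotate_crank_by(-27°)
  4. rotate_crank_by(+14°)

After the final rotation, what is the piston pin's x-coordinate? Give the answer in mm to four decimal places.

set_geometry: r = 27 mm, L = 167 mm, e = 13 mm; θ ← 0°
rotate_crank_by(-32°): θ ← 0° -32° = -32°
rotate_crank_by(-27°): θ ← -32° -27° = -59°
rotate_crank_by(+14°): θ ← -59° +14° = -45°
crank pin P = (r cos θ, r sin θ) = (19.091883, -19.091883)
h = r sin θ − e = -19.091883 − 13 = -32.091883
x = r cos θ + √(L² − h²) = 19.091883 + √(27889.0 − 1029.8890) = 19.091883 + 163.887495 = 182.979378

182.9794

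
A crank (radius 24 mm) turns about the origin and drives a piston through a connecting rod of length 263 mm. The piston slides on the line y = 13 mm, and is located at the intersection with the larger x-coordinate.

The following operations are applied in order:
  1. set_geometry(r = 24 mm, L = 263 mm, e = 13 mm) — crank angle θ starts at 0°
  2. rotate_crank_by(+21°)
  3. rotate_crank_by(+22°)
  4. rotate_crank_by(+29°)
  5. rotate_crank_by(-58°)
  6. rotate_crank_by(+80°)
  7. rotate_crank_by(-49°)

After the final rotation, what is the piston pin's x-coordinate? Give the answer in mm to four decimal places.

279.9406

set_geometry: r = 24 mm, L = 263 mm, e = 13 mm; θ ← 0°
rotate_crank_by(+21°): θ ← 0° +21° = 21°
rotate_crank_by(+22°): θ ← 21° +22° = 43°
rotate_crank_by(+29°): θ ← 43° +29° = 72°
rotate_crank_by(-58°): θ ← 72° -58° = 14°
rotate_crank_by(+80°): θ ← 14° +80° = 94°
rotate_crank_by(-49°): θ ← 94° -49° = 45°
crank pin P = (r cos θ, r sin θ) = (16.970563, 16.970563)
h = r sin θ − e = 16.970563 − 13 = 3.970563
x = r cos θ + √(L² − h²) = 16.970563 + √(69169.0 − 15.7654) = 16.970563 + 262.970026 = 279.940589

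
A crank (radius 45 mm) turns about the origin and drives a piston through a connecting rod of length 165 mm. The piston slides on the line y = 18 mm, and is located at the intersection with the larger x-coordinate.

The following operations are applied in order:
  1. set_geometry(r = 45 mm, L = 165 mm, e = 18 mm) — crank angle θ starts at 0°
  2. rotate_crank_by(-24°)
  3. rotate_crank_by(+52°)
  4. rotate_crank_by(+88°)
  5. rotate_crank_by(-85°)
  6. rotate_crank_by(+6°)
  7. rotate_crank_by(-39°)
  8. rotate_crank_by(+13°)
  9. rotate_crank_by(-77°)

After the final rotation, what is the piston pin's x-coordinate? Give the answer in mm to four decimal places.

172.3520

set_geometry: r = 45 mm, L = 165 mm, e = 18 mm; θ ← 0°
rotate_crank_by(-24°): θ ← 0° -24° = -24°
rotate_crank_by(+52°): θ ← -24° +52° = 28°
rotate_crank_by(+88°): θ ← 28° +88° = 116°
rotate_crank_by(-85°): θ ← 116° -85° = 31°
rotate_crank_by(+6°): θ ← 31° +6° = 37°
rotate_crank_by(-39°): θ ← 37° -39° = -2°
rotate_crank_by(+13°): θ ← -2° +13° = 11°
rotate_crank_by(-77°): θ ← 11° -77° = -66°
crank pin P = (r cos θ, r sin θ) = (18.303149, -41.109546)
h = r sin θ − e = -41.109546 − 18 = -59.109546
x = r cos θ + √(L² − h²) = 18.303149 + √(27225.0 − 3493.9384) = 18.303149 + 154.048894 = 172.352043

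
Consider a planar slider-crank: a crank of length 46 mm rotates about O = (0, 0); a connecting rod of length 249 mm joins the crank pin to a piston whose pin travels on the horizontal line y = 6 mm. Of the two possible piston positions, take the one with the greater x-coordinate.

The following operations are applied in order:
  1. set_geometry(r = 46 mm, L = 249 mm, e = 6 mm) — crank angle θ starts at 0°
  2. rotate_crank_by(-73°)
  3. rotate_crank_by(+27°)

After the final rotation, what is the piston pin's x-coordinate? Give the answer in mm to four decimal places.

set_geometry: r = 46 mm, L = 249 mm, e = 6 mm; θ ← 0°
rotate_crank_by(-73°): θ ← 0° -73° = -73°
rotate_crank_by(+27°): θ ← -73° +27° = -46°
crank pin P = (r cos θ, r sin θ) = (31.954285, -33.089631)
h = r sin θ − e = -33.089631 − 6 = -39.089631
x = r cos θ + √(L² − h²) = 31.954285 + √(62001.0 − 1527.9992) = 31.954285 + 245.912588 = 277.866873

277.8669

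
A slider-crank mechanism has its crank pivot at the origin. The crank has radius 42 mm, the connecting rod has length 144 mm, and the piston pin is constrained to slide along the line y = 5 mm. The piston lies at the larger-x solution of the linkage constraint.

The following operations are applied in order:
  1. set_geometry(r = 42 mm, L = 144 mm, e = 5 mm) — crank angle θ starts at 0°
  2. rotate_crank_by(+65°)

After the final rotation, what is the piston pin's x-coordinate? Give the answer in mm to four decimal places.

set_geometry: r = 42 mm, L = 144 mm, e = 5 mm; θ ← 0°
rotate_crank_by(+65°): θ ← 0° +65° = 65°
crank pin P = (r cos θ, r sin θ) = (17.749967, 38.064927)
h = r sin θ − e = 38.064927 − 5 = 33.064927
x = r cos θ + √(L² − h²) = 17.749967 + √(20736.0 − 1093.2894) = 17.749967 + 140.152455 = 157.902422

157.9024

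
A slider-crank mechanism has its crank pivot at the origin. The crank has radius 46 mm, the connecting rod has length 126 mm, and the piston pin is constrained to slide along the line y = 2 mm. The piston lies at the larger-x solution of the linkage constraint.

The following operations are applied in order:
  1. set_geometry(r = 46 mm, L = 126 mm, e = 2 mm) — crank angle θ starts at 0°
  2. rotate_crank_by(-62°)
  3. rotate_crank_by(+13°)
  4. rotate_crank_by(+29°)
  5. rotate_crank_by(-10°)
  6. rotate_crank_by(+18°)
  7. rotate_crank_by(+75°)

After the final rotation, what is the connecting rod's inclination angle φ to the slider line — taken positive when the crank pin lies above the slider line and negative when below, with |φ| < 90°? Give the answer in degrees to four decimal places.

18.0240

set_geometry: r = 46 mm, L = 126 mm, e = 2 mm; θ ← 0°
rotate_crank_by(-62°): θ ← 0° -62° = -62°
rotate_crank_by(+13°): θ ← -62° +13° = -49°
rotate_crank_by(+29°): θ ← -49° +29° = -20°
rotate_crank_by(-10°): θ ← -20° -10° = -30°
rotate_crank_by(+18°): θ ← -30° +18° = -12°
rotate_crank_by(+75°): θ ← -12° +75° = 63°
crank pin P = (r cos θ, r sin θ) = (20.883563, 40.986300)
h = r sin θ − e = 40.986300 − 2 = 38.986300
sin φ = h / L = 38.986300 / 126 = 0.30941508
φ = arcsin(0.30941508) = 18.023984°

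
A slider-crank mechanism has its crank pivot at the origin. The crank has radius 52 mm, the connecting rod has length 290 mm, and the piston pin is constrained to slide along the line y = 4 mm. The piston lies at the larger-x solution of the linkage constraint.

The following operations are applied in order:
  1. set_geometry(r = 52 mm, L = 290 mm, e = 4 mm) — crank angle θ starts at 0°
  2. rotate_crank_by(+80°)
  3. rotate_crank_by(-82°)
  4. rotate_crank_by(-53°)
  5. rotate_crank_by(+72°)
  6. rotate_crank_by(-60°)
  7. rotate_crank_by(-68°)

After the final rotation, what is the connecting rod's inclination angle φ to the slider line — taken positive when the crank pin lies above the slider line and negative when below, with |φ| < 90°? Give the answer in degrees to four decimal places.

set_geometry: r = 52 mm, L = 290 mm, e = 4 mm; θ ← 0°
rotate_crank_by(+80°): θ ← 0° +80° = 80°
rotate_crank_by(-82°): θ ← 80° -82° = -2°
rotate_crank_by(-53°): θ ← -2° -53° = -55°
rotate_crank_by(+72°): θ ← -55° +72° = 17°
rotate_crank_by(-60°): θ ← 17° -60° = -43°
rotate_crank_by(-68°): θ ← -43° -68° = -111°
crank pin P = (r cos θ, r sin θ) = (-18.635133, -48.546182)
h = r sin θ − e = -48.546182 − 4 = -52.546182
sin φ = h / L = -52.546182 / 290 = -0.18119373
φ = arcsin(-0.18119373) = -10.439299°

-10.4393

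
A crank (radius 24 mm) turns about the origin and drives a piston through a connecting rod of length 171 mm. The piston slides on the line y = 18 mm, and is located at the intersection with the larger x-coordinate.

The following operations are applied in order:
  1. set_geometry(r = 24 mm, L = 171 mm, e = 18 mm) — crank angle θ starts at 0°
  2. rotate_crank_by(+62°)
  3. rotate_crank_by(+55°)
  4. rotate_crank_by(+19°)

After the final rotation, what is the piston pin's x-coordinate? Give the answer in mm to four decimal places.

set_geometry: r = 24 mm, L = 171 mm, e = 18 mm; θ ← 0°
rotate_crank_by(+62°): θ ← 0° +62° = 62°
rotate_crank_by(+55°): θ ← 62° +55° = 117°
rotate_crank_by(+19°): θ ← 117° +19° = 136°
crank pin P = (r cos θ, r sin θ) = (-17.264155, 16.671801)
h = r sin θ − e = 16.671801 − 18 = -1.328199
x = r cos θ + √(L² − h²) = -17.264155 + √(29241.0 − 1.7641) = -17.264155 + 170.994842 = 153.730686

153.7307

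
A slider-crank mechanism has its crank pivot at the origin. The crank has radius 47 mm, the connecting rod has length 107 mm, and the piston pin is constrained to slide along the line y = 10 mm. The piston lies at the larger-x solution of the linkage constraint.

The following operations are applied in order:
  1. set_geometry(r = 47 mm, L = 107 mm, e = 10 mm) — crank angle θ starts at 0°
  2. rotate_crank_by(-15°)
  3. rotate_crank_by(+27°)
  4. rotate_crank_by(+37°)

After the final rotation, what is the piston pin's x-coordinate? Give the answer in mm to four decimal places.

134.7588

set_geometry: r = 47 mm, L = 107 mm, e = 10 mm; θ ← 0°
rotate_crank_by(-15°): θ ← 0° -15° = -15°
rotate_crank_by(+27°): θ ← -15° +27° = 12°
rotate_crank_by(+37°): θ ← 12° +37° = 49°
crank pin P = (r cos θ, r sin θ) = (30.834774, 35.471350)
h = r sin θ − e = 35.471350 − 10 = 25.471350
x = r cos θ + √(L² − h²) = 30.834774 + √(11449.0 − 648.7897) = 30.834774 + 103.924060 = 134.758835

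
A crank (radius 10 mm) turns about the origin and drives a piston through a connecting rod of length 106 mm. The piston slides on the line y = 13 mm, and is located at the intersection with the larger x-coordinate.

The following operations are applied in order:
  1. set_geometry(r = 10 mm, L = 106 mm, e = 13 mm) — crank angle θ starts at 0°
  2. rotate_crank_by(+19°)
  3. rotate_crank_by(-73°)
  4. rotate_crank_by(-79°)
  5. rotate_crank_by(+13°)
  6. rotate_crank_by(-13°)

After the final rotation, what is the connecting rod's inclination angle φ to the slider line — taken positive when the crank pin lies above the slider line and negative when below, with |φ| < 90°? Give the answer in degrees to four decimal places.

-11.0483

set_geometry: r = 10 mm, L = 106 mm, e = 13 mm; θ ← 0°
rotate_crank_by(+19°): θ ← 0° +19° = 19°
rotate_crank_by(-73°): θ ← 19° -73° = -54°
rotate_crank_by(-79°): θ ← -54° -79° = -133°
rotate_crank_by(+13°): θ ← -133° +13° = -120°
rotate_crank_by(-13°): θ ← -120° -13° = -133°
crank pin P = (r cos θ, r sin θ) = (-6.819984, -7.313537)
h = r sin θ − e = -7.313537 − 13 = -20.313537
sin φ = h / L = -20.313537 / 106 = -0.19163714
φ = arcsin(-0.19163714) = -11.048341°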